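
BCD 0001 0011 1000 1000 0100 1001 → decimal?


Each 4-bit group → digit:
  0001 → 1
  0011 → 3
  1000 → 8
  1000 → 8
  0100 → 4
  1001 → 9
= 138849


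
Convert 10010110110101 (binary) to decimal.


Positional values:
Bit 0: 1 × 2^0 = 1
Bit 2: 1 × 2^2 = 4
Bit 4: 1 × 2^4 = 16
Bit 5: 1 × 2^5 = 32
Bit 7: 1 × 2^7 = 128
Bit 8: 1 × 2^8 = 256
Bit 10: 1 × 2^10 = 1024
Bit 13: 1 × 2^13 = 8192
Sum = 1 + 4 + 16 + 32 + 128 + 256 + 1024 + 8192
= 9653


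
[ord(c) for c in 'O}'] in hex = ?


String: 'O}'  (2 characters)
Per-character ASCII lookup:
  'O': uppercase starts at 65: 'O' = 65 + 14 = 79 → 0x4F
  '}': special character: '}' = 125 → 0x7D
= 0x4F 0x7D


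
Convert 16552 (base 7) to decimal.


Positional values (base 7):
  2 × 7^0 = 2 × 1 = 2
  5 × 7^1 = 5 × 7 = 35
  5 × 7^2 = 5 × 49 = 245
  6 × 7^3 = 6 × 343 = 2058
  1 × 7^4 = 1 × 2401 = 2401
Sum = 2 + 35 + 245 + 2058 + 2401
= 4741


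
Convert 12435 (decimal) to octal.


Divide by 8 repeatedly:
12435 ÷ 8 = 1554 remainder 3
1554 ÷ 8 = 194 remainder 2
194 ÷ 8 = 24 remainder 2
24 ÷ 8 = 3 remainder 0
3 ÷ 8 = 0 remainder 3
Reading remainders bottom-up:
= 0o30223


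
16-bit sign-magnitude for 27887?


Sign bit: 0 (positive)
Magnitude: 27887 = 110110011101111
= 0110110011101111


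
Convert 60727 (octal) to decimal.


Positional values:
Position 0: 7 × 8^0 = 7
Position 1: 2 × 8^1 = 16
Position 2: 7 × 8^2 = 448
Position 3: 0 × 8^3 = 0
Position 4: 6 × 8^4 = 24576
Sum = 7 + 16 + 448 + 0 + 24576
= 25047


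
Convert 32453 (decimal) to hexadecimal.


Divide by 16 repeatedly:
32453 ÷ 16 = 2028 remainder 5 (5)
2028 ÷ 16 = 126 remainder 12 (C)
126 ÷ 16 = 7 remainder 14 (E)
7 ÷ 16 = 0 remainder 7 (7)
Reading remainders bottom-up:
= 0x7EC5


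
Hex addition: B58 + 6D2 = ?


Align and add column by column (LSB to MSB, each column mod 16 with carry):
  0B58
+ 06D2
  ----
  col 0: 8(8) + 2(2) + 0 (carry in) = 10 → A(10), carry out 0
  col 1: 5(5) + D(13) + 0 (carry in) = 18 → 2(2), carry out 1
  col 2: B(11) + 6(6) + 1 (carry in) = 18 → 2(2), carry out 1
  col 3: 0(0) + 0(0) + 1 (carry in) = 1 → 1(1), carry out 0
Reading digits MSB→LSB: 122A
Strip leading zeros: 122A
= 0x122A


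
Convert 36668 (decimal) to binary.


Divide by 2 repeatedly:
36668 ÷ 2 = 18334 remainder 0
18334 ÷ 2 = 9167 remainder 0
9167 ÷ 2 = 4583 remainder 1
4583 ÷ 2 = 2291 remainder 1
2291 ÷ 2 = 1145 remainder 1
1145 ÷ 2 = 572 remainder 1
572 ÷ 2 = 286 remainder 0
286 ÷ 2 = 143 remainder 0
143 ÷ 2 = 71 remainder 1
71 ÷ 2 = 35 remainder 1
35 ÷ 2 = 17 remainder 1
17 ÷ 2 = 8 remainder 1
8 ÷ 2 = 4 remainder 0
4 ÷ 2 = 2 remainder 0
2 ÷ 2 = 1 remainder 0
1 ÷ 2 = 0 remainder 1
Reading remainders bottom-up:
= 1000111100111100


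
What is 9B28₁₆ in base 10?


Positional values:
Position 0: 8 × 16^0 = 8 × 1 = 8
Position 1: 2 × 16^1 = 2 × 16 = 32
Position 2: B × 16^2 = 11 × 256 = 2816
Position 3: 9 × 16^3 = 9 × 4096 = 36864
Sum = 8 + 32 + 2816 + 36864
= 39720


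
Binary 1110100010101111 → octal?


Group into 3-bit groups: 001110100010101111
  001 = 1
  110 = 6
  100 = 4
  010 = 2
  101 = 5
  111 = 7
= 0o164257


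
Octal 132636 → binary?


Each octal digit → 3 binary bits:
  1 = 001
  3 = 011
  2 = 010
  6 = 110
  3 = 011
  6 = 110
Concatenate: 001 011 010 110 011 110
= 001011010110011110


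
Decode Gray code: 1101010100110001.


Gray code: 1101010100110001
MSB stays the same: 1
Each subsequent bit = prev_binary XOR current_gray:
  B[1] = 1 XOR 1 = 0
  B[2] = 0 XOR 0 = 0
  B[3] = 0 XOR 1 = 1
  B[4] = 1 XOR 0 = 1
  B[5] = 1 XOR 1 = 0
  B[6] = 0 XOR 0 = 0
  B[7] = 0 XOR 1 = 1
  B[8] = 1 XOR 0 = 1
  B[9] = 1 XOR 0 = 1
  B[10] = 1 XOR 1 = 0
  B[11] = 0 XOR 1 = 1
  B[12] = 1 XOR 0 = 1
  B[13] = 1 XOR 0 = 1
  B[14] = 1 XOR 0 = 1
  B[15] = 1 XOR 1 = 0
= 1001100111011110 (39390 decimal)


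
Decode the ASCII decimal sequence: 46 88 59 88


Codes (decimal): 46 88 59 88
Per-code ASCII lookup:
  46  (special character) → '.'
  88  (range 65-90: uppercase, 88 - 65 = 23) → 'X'
  59  (special character) → ';'
  88  (range 65-90: uppercase, 88 - 65 = 23) → 'X'
= '.X;X'


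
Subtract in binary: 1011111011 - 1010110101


Align and subtract column by column (LSB to MSB, borrowing when needed):
  1011111011
- 1010110101
  ----------
  col 0: (1 - 0 borrow-in) - 1 → 1 - 1 = 0, borrow out 0
  col 1: (1 - 0 borrow-in) - 0 → 1 - 0 = 1, borrow out 0
  col 2: (0 - 0 borrow-in) - 1 → borrow from next column: (0+2) - 1 = 1, borrow out 1
  col 3: (1 - 1 borrow-in) - 0 → 0 - 0 = 0, borrow out 0
  col 4: (1 - 0 borrow-in) - 1 → 1 - 1 = 0, borrow out 0
  col 5: (1 - 0 borrow-in) - 1 → 1 - 1 = 0, borrow out 0
  col 6: (1 - 0 borrow-in) - 0 → 1 - 0 = 1, borrow out 0
  col 7: (1 - 0 borrow-in) - 1 → 1 - 1 = 0, borrow out 0
  col 8: (0 - 0 borrow-in) - 0 → 0 - 0 = 0, borrow out 0
  col 9: (1 - 0 borrow-in) - 1 → 1 - 1 = 0, borrow out 0
Reading bits MSB→LSB: 0001000110
Strip leading zeros: 1000110
= 1000110


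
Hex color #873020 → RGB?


Hex: #873020
R = 87₁₆ = 135
G = 30₁₆ = 48
B = 20₁₆ = 32
= RGB(135, 48, 32)


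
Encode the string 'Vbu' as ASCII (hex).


String: 'Vbu'  (3 characters)
Per-character ASCII lookup:
  'V': uppercase starts at 65: 'V' = 65 + 21 = 86 → 0x56
  'b': lowercase starts at 97: 'b' = 97 + 1 = 98 → 0x62
  'u': lowercase starts at 97: 'u' = 97 + 20 = 117 → 0x75
= 0x56 0x62 0x75


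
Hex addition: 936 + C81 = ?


Align and add column by column (LSB to MSB, each column mod 16 with carry):
  0936
+ 0C81
  ----
  col 0: 6(6) + 1(1) + 0 (carry in) = 7 → 7(7), carry out 0
  col 1: 3(3) + 8(8) + 0 (carry in) = 11 → B(11), carry out 0
  col 2: 9(9) + C(12) + 0 (carry in) = 21 → 5(5), carry out 1
  col 3: 0(0) + 0(0) + 1 (carry in) = 1 → 1(1), carry out 0
Reading digits MSB→LSB: 15B7
Strip leading zeros: 15B7
= 0x15B7


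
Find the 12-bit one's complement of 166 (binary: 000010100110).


Original: 000010100110
Invert all bits:
  bit 0: 0 → 1
  bit 1: 0 → 1
  bit 2: 0 → 1
  bit 3: 0 → 1
  bit 4: 1 → 0
  bit 5: 0 → 1
  bit 6: 1 → 0
  bit 7: 0 → 1
  bit 8: 0 → 1
  bit 9: 1 → 0
  bit 10: 1 → 0
  bit 11: 0 → 1
= 111101011001


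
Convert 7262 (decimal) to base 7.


Divide by 7 repeatedly:
7262 ÷ 7 = 1037 remainder 3
1037 ÷ 7 = 148 remainder 1
148 ÷ 7 = 21 remainder 1
21 ÷ 7 = 3 remainder 0
3 ÷ 7 = 0 remainder 3
Reading remainders bottom-up:
= 30113


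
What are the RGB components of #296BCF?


Hex: #296BCF
R = 29₁₆ = 41
G = 6B₁₆ = 107
B = CF₁₆ = 207
= RGB(41, 107, 207)


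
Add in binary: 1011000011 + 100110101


Align and add column by column (LSB to MSB, carry propagating):
  01011000011
+ 00100110101
  -----------
  col 0: 1 + 1 + 0 (carry in) = 2 → bit 0, carry out 1
  col 1: 1 + 0 + 1 (carry in) = 2 → bit 0, carry out 1
  col 2: 0 + 1 + 1 (carry in) = 2 → bit 0, carry out 1
  col 3: 0 + 0 + 1 (carry in) = 1 → bit 1, carry out 0
  col 4: 0 + 1 + 0 (carry in) = 1 → bit 1, carry out 0
  col 5: 0 + 1 + 0 (carry in) = 1 → bit 1, carry out 0
  col 6: 1 + 0 + 0 (carry in) = 1 → bit 1, carry out 0
  col 7: 1 + 0 + 0 (carry in) = 1 → bit 1, carry out 0
  col 8: 0 + 1 + 0 (carry in) = 1 → bit 1, carry out 0
  col 9: 1 + 0 + 0 (carry in) = 1 → bit 1, carry out 0
  col 10: 0 + 0 + 0 (carry in) = 0 → bit 0, carry out 0
Reading bits MSB→LSB: 01111111000
Strip leading zeros: 1111111000
= 1111111000


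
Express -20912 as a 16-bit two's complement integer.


Original: 0101000110110000
Step 1 - Invert all bits: 1010111001001111
Step 2 - Add 1: 1010111001001111 + 1
= 1010111001010000 (represents -20912)


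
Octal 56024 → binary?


Each octal digit → 3 binary bits:
  5 = 101
  6 = 110
  0 = 000
  2 = 010
  4 = 100
Concatenate: 101 110 000 010 100
= 101110000010100


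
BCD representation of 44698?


Each digit → 4-bit binary:
  4 → 0100
  4 → 0100
  6 → 0110
  9 → 1001
  8 → 1000
= 0100 0100 0110 1001 1000


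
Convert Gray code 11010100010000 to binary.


Gray code: 11010100010000
MSB stays the same: 1
Each subsequent bit = prev_binary XOR current_gray:
  B[1] = 1 XOR 1 = 0
  B[2] = 0 XOR 0 = 0
  B[3] = 0 XOR 1 = 1
  B[4] = 1 XOR 0 = 1
  B[5] = 1 XOR 1 = 0
  B[6] = 0 XOR 0 = 0
  B[7] = 0 XOR 0 = 0
  B[8] = 0 XOR 0 = 0
  B[9] = 0 XOR 1 = 1
  B[10] = 1 XOR 0 = 1
  B[11] = 1 XOR 0 = 1
  B[12] = 1 XOR 0 = 1
  B[13] = 1 XOR 0 = 1
= 10011000011111 (9759 decimal)


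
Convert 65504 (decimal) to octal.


Divide by 8 repeatedly:
65504 ÷ 8 = 8188 remainder 0
8188 ÷ 8 = 1023 remainder 4
1023 ÷ 8 = 127 remainder 7
127 ÷ 8 = 15 remainder 7
15 ÷ 8 = 1 remainder 7
1 ÷ 8 = 0 remainder 1
Reading remainders bottom-up:
= 0o177740


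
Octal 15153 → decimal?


Positional values:
Position 0: 3 × 8^0 = 3
Position 1: 5 × 8^1 = 40
Position 2: 1 × 8^2 = 64
Position 3: 5 × 8^3 = 2560
Position 4: 1 × 8^4 = 4096
Sum = 3 + 40 + 64 + 2560 + 4096
= 6763


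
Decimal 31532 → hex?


Divide by 16 repeatedly:
31532 ÷ 16 = 1970 remainder 12 (C)
1970 ÷ 16 = 123 remainder 2 (2)
123 ÷ 16 = 7 remainder 11 (B)
7 ÷ 16 = 0 remainder 7 (7)
Reading remainders bottom-up:
= 0x7B2C


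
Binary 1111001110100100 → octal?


Group into 3-bit groups: 001111001110100100
  001 = 1
  111 = 7
  001 = 1
  110 = 6
  100 = 4
  100 = 4
= 0o171644


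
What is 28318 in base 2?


Divide by 2 repeatedly:
28318 ÷ 2 = 14159 remainder 0
14159 ÷ 2 = 7079 remainder 1
7079 ÷ 2 = 3539 remainder 1
3539 ÷ 2 = 1769 remainder 1
1769 ÷ 2 = 884 remainder 1
884 ÷ 2 = 442 remainder 0
442 ÷ 2 = 221 remainder 0
221 ÷ 2 = 110 remainder 1
110 ÷ 2 = 55 remainder 0
55 ÷ 2 = 27 remainder 1
27 ÷ 2 = 13 remainder 1
13 ÷ 2 = 6 remainder 1
6 ÷ 2 = 3 remainder 0
3 ÷ 2 = 1 remainder 1
1 ÷ 2 = 0 remainder 1
Reading remainders bottom-up:
= 110111010011110


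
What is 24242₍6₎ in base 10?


Positional values (base 6):
  2 × 6^0 = 2 × 1 = 2
  4 × 6^1 = 4 × 6 = 24
  2 × 6^2 = 2 × 36 = 72
  4 × 6^3 = 4 × 216 = 864
  2 × 6^4 = 2 × 1296 = 2592
Sum = 2 + 24 + 72 + 864 + 2592
= 3554


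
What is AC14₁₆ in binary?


Each hex digit → 4 binary bits:
  A = 1010
  C = 1100
  1 = 0001
  4 = 0100
Concatenate: 1010 1100 0001 0100
= 1010110000010100


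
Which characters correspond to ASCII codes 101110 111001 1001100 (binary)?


Codes (binary): 101110 111001 1001100
Per-code ASCII lookup:
  101110 = 46  (special character) → '.'
  111001 = 57  (range 48-57: digits, 57 - 48 = 9) → '9'
  1001100 = 76  (range 65-90: uppercase, 76 - 65 = 11) → 'L'
= '.9L'


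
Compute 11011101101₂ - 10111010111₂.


Align and subtract column by column (LSB to MSB, borrowing when needed):
  11011101101
- 10111010111
  -----------
  col 0: (1 - 0 borrow-in) - 1 → 1 - 1 = 0, borrow out 0
  col 1: (0 - 0 borrow-in) - 1 → borrow from next column: (0+2) - 1 = 1, borrow out 1
  col 2: (1 - 1 borrow-in) - 1 → borrow from next column: (0+2) - 1 = 1, borrow out 1
  col 3: (1 - 1 borrow-in) - 0 → 0 - 0 = 0, borrow out 0
  col 4: (0 - 0 borrow-in) - 1 → borrow from next column: (0+2) - 1 = 1, borrow out 1
  col 5: (1 - 1 borrow-in) - 0 → 0 - 0 = 0, borrow out 0
  col 6: (1 - 0 borrow-in) - 1 → 1 - 1 = 0, borrow out 0
  col 7: (1 - 0 borrow-in) - 1 → 1 - 1 = 0, borrow out 0
  col 8: (0 - 0 borrow-in) - 1 → borrow from next column: (0+2) - 1 = 1, borrow out 1
  col 9: (1 - 1 borrow-in) - 0 → 0 - 0 = 0, borrow out 0
  col 10: (1 - 0 borrow-in) - 1 → 1 - 1 = 0, borrow out 0
Reading bits MSB→LSB: 00100010110
Strip leading zeros: 100010110
= 100010110


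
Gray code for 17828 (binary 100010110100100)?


Binary: 100010110100100
Gray code: G = B XOR (B >> 1)
B >> 1 = 010001011010010
100010110100100 XOR 010001011010010:
  1 XOR 0 = 1
  0 XOR 1 = 1
  0 XOR 0 = 0
  0 XOR 0 = 0
  1 XOR 0 = 1
  0 XOR 1 = 1
  1 XOR 0 = 1
  1 XOR 1 = 0
  0 XOR 1 = 1
  1 XOR 0 = 1
  0 XOR 1 = 1
  0 XOR 0 = 0
  1 XOR 0 = 1
  0 XOR 1 = 1
  0 XOR 0 = 0
= 110011101110110


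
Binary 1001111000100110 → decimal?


Positional values:
Bit 1: 1 × 2^1 = 2
Bit 2: 1 × 2^2 = 4
Bit 5: 1 × 2^5 = 32
Bit 9: 1 × 2^9 = 512
Bit 10: 1 × 2^10 = 1024
Bit 11: 1 × 2^11 = 2048
Bit 12: 1 × 2^12 = 4096
Bit 15: 1 × 2^15 = 32768
Sum = 2 + 4 + 32 + 512 + 1024 + 2048 + 4096 + 32768
= 40486


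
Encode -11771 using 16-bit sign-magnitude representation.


Sign bit: 1 (negative)
Magnitude: 11771 = 010110111111011
= 1010110111111011


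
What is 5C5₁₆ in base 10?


Positional values:
Position 0: 5 × 16^0 = 5 × 1 = 5
Position 1: C × 16^1 = 12 × 16 = 192
Position 2: 5 × 16^2 = 5 × 256 = 1280
Sum = 5 + 192 + 1280
= 1477


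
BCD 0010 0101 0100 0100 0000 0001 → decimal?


Each 4-bit group → digit:
  0010 → 2
  0101 → 5
  0100 → 4
  0100 → 4
  0000 → 0
  0001 → 1
= 254401


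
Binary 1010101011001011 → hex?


Group into 4-bit nibbles: 1010101011001011
  1010 = A
  1010 = A
  1100 = C
  1011 = B
= 0xAACB


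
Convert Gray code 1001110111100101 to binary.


Gray code: 1001110111100101
MSB stays the same: 1
Each subsequent bit = prev_binary XOR current_gray:
  B[1] = 1 XOR 0 = 1
  B[2] = 1 XOR 0 = 1
  B[3] = 1 XOR 1 = 0
  B[4] = 0 XOR 1 = 1
  B[5] = 1 XOR 1 = 0
  B[6] = 0 XOR 0 = 0
  B[7] = 0 XOR 1 = 1
  B[8] = 1 XOR 1 = 0
  B[9] = 0 XOR 1 = 1
  B[10] = 1 XOR 1 = 0
  B[11] = 0 XOR 0 = 0
  B[12] = 0 XOR 0 = 0
  B[13] = 0 XOR 1 = 1
  B[14] = 1 XOR 0 = 1
  B[15] = 1 XOR 1 = 0
= 1110100101000110 (59718 decimal)


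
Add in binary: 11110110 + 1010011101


Align and add column by column (LSB to MSB, carry propagating):
  00011110110
+ 01010011101
  -----------
  col 0: 0 + 1 + 0 (carry in) = 1 → bit 1, carry out 0
  col 1: 1 + 0 + 0 (carry in) = 1 → bit 1, carry out 0
  col 2: 1 + 1 + 0 (carry in) = 2 → bit 0, carry out 1
  col 3: 0 + 1 + 1 (carry in) = 2 → bit 0, carry out 1
  col 4: 1 + 1 + 1 (carry in) = 3 → bit 1, carry out 1
  col 5: 1 + 0 + 1 (carry in) = 2 → bit 0, carry out 1
  col 6: 1 + 0 + 1 (carry in) = 2 → bit 0, carry out 1
  col 7: 1 + 1 + 1 (carry in) = 3 → bit 1, carry out 1
  col 8: 0 + 0 + 1 (carry in) = 1 → bit 1, carry out 0
  col 9: 0 + 1 + 0 (carry in) = 1 → bit 1, carry out 0
  col 10: 0 + 0 + 0 (carry in) = 0 → bit 0, carry out 0
Reading bits MSB→LSB: 01110010011
Strip leading zeros: 1110010011
= 1110010011


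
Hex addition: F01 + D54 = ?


Align and add column by column (LSB to MSB, each column mod 16 with carry):
  0F01
+ 0D54
  ----
  col 0: 1(1) + 4(4) + 0 (carry in) = 5 → 5(5), carry out 0
  col 1: 0(0) + 5(5) + 0 (carry in) = 5 → 5(5), carry out 0
  col 2: F(15) + D(13) + 0 (carry in) = 28 → C(12), carry out 1
  col 3: 0(0) + 0(0) + 1 (carry in) = 1 → 1(1), carry out 0
Reading digits MSB→LSB: 1C55
Strip leading zeros: 1C55
= 0x1C55


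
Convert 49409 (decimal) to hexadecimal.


Divide by 16 repeatedly:
49409 ÷ 16 = 3088 remainder 1 (1)
3088 ÷ 16 = 193 remainder 0 (0)
193 ÷ 16 = 12 remainder 1 (1)
12 ÷ 16 = 0 remainder 12 (C)
Reading remainders bottom-up:
= 0xC101


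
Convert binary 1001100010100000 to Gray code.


Binary: 1001100010100000
Gray code: G = B XOR (B >> 1)
B >> 1 = 0100110001010000
1001100010100000 XOR 0100110001010000:
  1 XOR 0 = 1
  0 XOR 1 = 1
  0 XOR 0 = 0
  1 XOR 0 = 1
  1 XOR 1 = 0
  0 XOR 1 = 1
  0 XOR 0 = 0
  0 XOR 0 = 0
  1 XOR 0 = 1
  0 XOR 1 = 1
  1 XOR 0 = 1
  0 XOR 1 = 1
  0 XOR 0 = 0
  0 XOR 0 = 0
  0 XOR 0 = 0
  0 XOR 0 = 0
= 1101010011110000


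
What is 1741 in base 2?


Divide by 2 repeatedly:
1741 ÷ 2 = 870 remainder 1
870 ÷ 2 = 435 remainder 0
435 ÷ 2 = 217 remainder 1
217 ÷ 2 = 108 remainder 1
108 ÷ 2 = 54 remainder 0
54 ÷ 2 = 27 remainder 0
27 ÷ 2 = 13 remainder 1
13 ÷ 2 = 6 remainder 1
6 ÷ 2 = 3 remainder 0
3 ÷ 2 = 1 remainder 1
1 ÷ 2 = 0 remainder 1
Reading remainders bottom-up:
= 11011001101


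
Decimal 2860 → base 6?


Divide by 6 repeatedly:
2860 ÷ 6 = 476 remainder 4
476 ÷ 6 = 79 remainder 2
79 ÷ 6 = 13 remainder 1
13 ÷ 6 = 2 remainder 1
2 ÷ 6 = 0 remainder 2
Reading remainders bottom-up:
= 21124


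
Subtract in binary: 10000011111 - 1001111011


Align and subtract column by column (LSB to MSB, borrowing when needed):
  10000011111
- 01001111011
  -----------
  col 0: (1 - 0 borrow-in) - 1 → 1 - 1 = 0, borrow out 0
  col 1: (1 - 0 borrow-in) - 1 → 1 - 1 = 0, borrow out 0
  col 2: (1 - 0 borrow-in) - 0 → 1 - 0 = 1, borrow out 0
  col 3: (1 - 0 borrow-in) - 1 → 1 - 1 = 0, borrow out 0
  col 4: (1 - 0 borrow-in) - 1 → 1 - 1 = 0, borrow out 0
  col 5: (0 - 0 borrow-in) - 1 → borrow from next column: (0+2) - 1 = 1, borrow out 1
  col 6: (0 - 1 borrow-in) - 1 → borrow from next column: (-1+2) - 1 = 0, borrow out 1
  col 7: (0 - 1 borrow-in) - 0 → borrow from next column: (-1+2) - 0 = 1, borrow out 1
  col 8: (0 - 1 borrow-in) - 0 → borrow from next column: (-1+2) - 0 = 1, borrow out 1
  col 9: (0 - 1 borrow-in) - 1 → borrow from next column: (-1+2) - 1 = 0, borrow out 1
  col 10: (1 - 1 borrow-in) - 0 → 0 - 0 = 0, borrow out 0
Reading bits MSB→LSB: 00110100100
Strip leading zeros: 110100100
= 110100100


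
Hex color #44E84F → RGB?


Hex: #44E84F
R = 44₁₆ = 68
G = E8₁₆ = 232
B = 4F₁₆ = 79
= RGB(68, 232, 79)


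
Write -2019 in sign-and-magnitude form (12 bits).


Sign bit: 1 (negative)
Magnitude: 2019 = 11111100011
= 111111100011


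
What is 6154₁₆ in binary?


Each hex digit → 4 binary bits:
  6 = 0110
  1 = 0001
  5 = 0101
  4 = 0100
Concatenate: 0110 0001 0101 0100
= 0110000101010100


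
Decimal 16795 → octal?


Divide by 8 repeatedly:
16795 ÷ 8 = 2099 remainder 3
2099 ÷ 8 = 262 remainder 3
262 ÷ 8 = 32 remainder 6
32 ÷ 8 = 4 remainder 0
4 ÷ 8 = 0 remainder 4
Reading remainders bottom-up:
= 0o40633


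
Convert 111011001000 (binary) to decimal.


Positional values:
Bit 3: 1 × 2^3 = 8
Bit 6: 1 × 2^6 = 64
Bit 7: 1 × 2^7 = 128
Bit 9: 1 × 2^9 = 512
Bit 10: 1 × 2^10 = 1024
Bit 11: 1 × 2^11 = 2048
Sum = 8 + 64 + 128 + 512 + 1024 + 2048
= 3784


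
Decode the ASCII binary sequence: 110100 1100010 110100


Codes (binary): 110100 1100010 110100
Per-code ASCII lookup:
  110100 = 52  (range 48-57: digits, 52 - 48 = 4) → '4'
  1100010 = 98  (range 97-122: lowercase, 98 - 97 = 1) → 'b'
  110100 = 52  (range 48-57: digits, 52 - 48 = 4) → '4'
= '4b4'


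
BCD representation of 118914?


Each digit → 4-bit binary:
  1 → 0001
  1 → 0001
  8 → 1000
  9 → 1001
  1 → 0001
  4 → 0100
= 0001 0001 1000 1001 0001 0100


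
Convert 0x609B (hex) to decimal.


Positional values:
Position 0: B × 16^0 = 11 × 1 = 11
Position 1: 9 × 16^1 = 9 × 16 = 144
Position 2: 0 × 16^2 = 0 × 256 = 0
Position 3: 6 × 16^3 = 6 × 4096 = 24576
Sum = 11 + 144 + 0 + 24576
= 24731


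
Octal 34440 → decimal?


Positional values:
Position 0: 0 × 8^0 = 0
Position 1: 4 × 8^1 = 32
Position 2: 4 × 8^2 = 256
Position 3: 4 × 8^3 = 2048
Position 4: 3 × 8^4 = 12288
Sum = 0 + 32 + 256 + 2048 + 12288
= 14624


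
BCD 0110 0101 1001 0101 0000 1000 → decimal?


Each 4-bit group → digit:
  0110 → 6
  0101 → 5
  1001 → 9
  0101 → 5
  0000 → 0
  1000 → 8
= 659508


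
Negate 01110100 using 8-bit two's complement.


Original: 01110100
Step 1 - Invert all bits: 10001011
Step 2 - Add 1: 10001011 + 1
= 10001100 (represents -116)


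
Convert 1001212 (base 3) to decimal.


Positional values (base 3):
  2 × 3^0 = 2 × 1 = 2
  1 × 3^1 = 1 × 3 = 3
  2 × 3^2 = 2 × 9 = 18
  1 × 3^3 = 1 × 27 = 27
  0 × 3^4 = 0 × 81 = 0
  0 × 3^5 = 0 × 243 = 0
  1 × 3^6 = 1 × 729 = 729
Sum = 2 + 3 + 18 + 27 + 0 + 0 + 729
= 779


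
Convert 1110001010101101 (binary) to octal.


Group into 3-bit groups: 001110001010101101
  001 = 1
  110 = 6
  001 = 1
  010 = 2
  101 = 5
  101 = 5
= 0o161255


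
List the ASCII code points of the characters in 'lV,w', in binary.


String: 'lV,w'  (4 characters)
Per-character ASCII lookup:
  'l': lowercase starts at 97: 'l' = 97 + 11 = 108 → 1101100
  'V': uppercase starts at 65: 'V' = 65 + 21 = 86 → 1010110
  ',': special character: ',' = 44 → 101100
  'w': lowercase starts at 97: 'w' = 97 + 22 = 119 → 1110111
= 1101100 1010110 101100 1110111


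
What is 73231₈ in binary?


Each octal digit → 3 binary bits:
  7 = 111
  3 = 011
  2 = 010
  3 = 011
  1 = 001
Concatenate: 111 011 010 011 001
= 111011010011001


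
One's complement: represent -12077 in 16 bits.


Original: 0010111100101101
Invert all bits:
  bit 0: 0 → 1
  bit 1: 0 → 1
  bit 2: 1 → 0
  bit 3: 0 → 1
  bit 4: 1 → 0
  bit 5: 1 → 0
  bit 6: 1 → 0
  bit 7: 1 → 0
  bit 8: 0 → 1
  bit 9: 0 → 1
  bit 10: 1 → 0
  bit 11: 0 → 1
  bit 12: 1 → 0
  bit 13: 1 → 0
  bit 14: 0 → 1
  bit 15: 1 → 0
= 1101000011010010


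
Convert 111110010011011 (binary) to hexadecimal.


Group into 4-bit nibbles: 0111110010011011
  0111 = 7
  1100 = C
  1001 = 9
  1011 = B
= 0x7C9B


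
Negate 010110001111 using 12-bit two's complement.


Original: 010110001111
Step 1 - Invert all bits: 101001110000
Step 2 - Add 1: 101001110000 + 1
= 101001110001 (represents -1423)


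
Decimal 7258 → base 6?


Divide by 6 repeatedly:
7258 ÷ 6 = 1209 remainder 4
1209 ÷ 6 = 201 remainder 3
201 ÷ 6 = 33 remainder 3
33 ÷ 6 = 5 remainder 3
5 ÷ 6 = 0 remainder 5
Reading remainders bottom-up:
= 53334


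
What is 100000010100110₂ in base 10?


Positional values:
Bit 1: 1 × 2^1 = 2
Bit 2: 1 × 2^2 = 4
Bit 5: 1 × 2^5 = 32
Bit 7: 1 × 2^7 = 128
Bit 14: 1 × 2^14 = 16384
Sum = 2 + 4 + 32 + 128 + 16384
= 16550


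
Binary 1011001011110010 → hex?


Group into 4-bit nibbles: 1011001011110010
  1011 = B
  0010 = 2
  1111 = F
  0010 = 2
= 0xB2F2


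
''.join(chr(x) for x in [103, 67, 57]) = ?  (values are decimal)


Codes (decimal): 103 67 57
Per-code ASCII lookup:
  103  (range 97-122: lowercase, 103 - 97 = 6) → 'g'
  67  (range 65-90: uppercase, 67 - 65 = 2) → 'C'
  57  (range 48-57: digits, 57 - 48 = 9) → '9'
= 'gC9'


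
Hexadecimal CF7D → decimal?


Positional values:
Position 0: D × 16^0 = 13 × 1 = 13
Position 1: 7 × 16^1 = 7 × 16 = 112
Position 2: F × 16^2 = 15 × 256 = 3840
Position 3: C × 16^3 = 12 × 4096 = 49152
Sum = 13 + 112 + 3840 + 49152
= 53117


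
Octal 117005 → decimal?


Positional values:
Position 0: 5 × 8^0 = 5
Position 1: 0 × 8^1 = 0
Position 2: 0 × 8^2 = 0
Position 3: 7 × 8^3 = 3584
Position 4: 1 × 8^4 = 4096
Position 5: 1 × 8^5 = 32768
Sum = 5 + 0 + 0 + 3584 + 4096 + 32768
= 40453


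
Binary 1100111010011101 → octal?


Group into 3-bit groups: 001100111010011101
  001 = 1
  100 = 4
  111 = 7
  010 = 2
  011 = 3
  101 = 5
= 0o147235


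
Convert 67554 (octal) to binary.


Each octal digit → 3 binary bits:
  6 = 110
  7 = 111
  5 = 101
  5 = 101
  4 = 100
Concatenate: 110 111 101 101 100
= 110111101101100


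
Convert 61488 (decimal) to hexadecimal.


Divide by 16 repeatedly:
61488 ÷ 16 = 3843 remainder 0 (0)
3843 ÷ 16 = 240 remainder 3 (3)
240 ÷ 16 = 15 remainder 0 (0)
15 ÷ 16 = 0 remainder 15 (F)
Reading remainders bottom-up:
= 0xF030


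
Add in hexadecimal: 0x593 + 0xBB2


Align and add column by column (LSB to MSB, each column mod 16 with carry):
  0593
+ 0BB2
  ----
  col 0: 3(3) + 2(2) + 0 (carry in) = 5 → 5(5), carry out 0
  col 1: 9(9) + B(11) + 0 (carry in) = 20 → 4(4), carry out 1
  col 2: 5(5) + B(11) + 1 (carry in) = 17 → 1(1), carry out 1
  col 3: 0(0) + 0(0) + 1 (carry in) = 1 → 1(1), carry out 0
Reading digits MSB→LSB: 1145
Strip leading zeros: 1145
= 0x1145


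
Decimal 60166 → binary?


Divide by 2 repeatedly:
60166 ÷ 2 = 30083 remainder 0
30083 ÷ 2 = 15041 remainder 1
15041 ÷ 2 = 7520 remainder 1
7520 ÷ 2 = 3760 remainder 0
3760 ÷ 2 = 1880 remainder 0
1880 ÷ 2 = 940 remainder 0
940 ÷ 2 = 470 remainder 0
470 ÷ 2 = 235 remainder 0
235 ÷ 2 = 117 remainder 1
117 ÷ 2 = 58 remainder 1
58 ÷ 2 = 29 remainder 0
29 ÷ 2 = 14 remainder 1
14 ÷ 2 = 7 remainder 0
7 ÷ 2 = 3 remainder 1
3 ÷ 2 = 1 remainder 1
1 ÷ 2 = 0 remainder 1
Reading remainders bottom-up:
= 1110101100000110


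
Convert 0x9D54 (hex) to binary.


Each hex digit → 4 binary bits:
  9 = 1001
  D = 1101
  5 = 0101
  4 = 0100
Concatenate: 1001 1101 0101 0100
= 1001110101010100


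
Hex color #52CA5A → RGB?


Hex: #52CA5A
R = 52₁₆ = 82
G = CA₁₆ = 202
B = 5A₁₆ = 90
= RGB(82, 202, 90)


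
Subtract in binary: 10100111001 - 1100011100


Align and subtract column by column (LSB to MSB, borrowing when needed):
  10100111001
- 01100011100
  -----------
  col 0: (1 - 0 borrow-in) - 0 → 1 - 0 = 1, borrow out 0
  col 1: (0 - 0 borrow-in) - 0 → 0 - 0 = 0, borrow out 0
  col 2: (0 - 0 borrow-in) - 1 → borrow from next column: (0+2) - 1 = 1, borrow out 1
  col 3: (1 - 1 borrow-in) - 1 → borrow from next column: (0+2) - 1 = 1, borrow out 1
  col 4: (1 - 1 borrow-in) - 1 → borrow from next column: (0+2) - 1 = 1, borrow out 1
  col 5: (1 - 1 borrow-in) - 0 → 0 - 0 = 0, borrow out 0
  col 6: (0 - 0 borrow-in) - 0 → 0 - 0 = 0, borrow out 0
  col 7: (0 - 0 borrow-in) - 0 → 0 - 0 = 0, borrow out 0
  col 8: (1 - 0 borrow-in) - 1 → 1 - 1 = 0, borrow out 0
  col 9: (0 - 0 borrow-in) - 1 → borrow from next column: (0+2) - 1 = 1, borrow out 1
  col 10: (1 - 1 borrow-in) - 0 → 0 - 0 = 0, borrow out 0
Reading bits MSB→LSB: 01000011101
Strip leading zeros: 1000011101
= 1000011101


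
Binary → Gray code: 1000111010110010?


Binary: 1000111010110010
Gray code: G = B XOR (B >> 1)
B >> 1 = 0100011101011001
1000111010110010 XOR 0100011101011001:
  1 XOR 0 = 1
  0 XOR 1 = 1
  0 XOR 0 = 0
  0 XOR 0 = 0
  1 XOR 0 = 1
  1 XOR 1 = 0
  1 XOR 1 = 0
  0 XOR 1 = 1
  1 XOR 0 = 1
  0 XOR 1 = 1
  1 XOR 0 = 1
  1 XOR 1 = 0
  0 XOR 1 = 1
  0 XOR 0 = 0
  1 XOR 0 = 1
  0 XOR 1 = 1
= 1100100111101011


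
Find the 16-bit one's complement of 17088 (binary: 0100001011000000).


Original: 0100001011000000
Invert all bits:
  bit 0: 0 → 1
  bit 1: 1 → 0
  bit 2: 0 → 1
  bit 3: 0 → 1
  bit 4: 0 → 1
  bit 5: 0 → 1
  bit 6: 1 → 0
  bit 7: 0 → 1
  bit 8: 1 → 0
  bit 9: 1 → 0
  bit 10: 0 → 1
  bit 11: 0 → 1
  bit 12: 0 → 1
  bit 13: 0 → 1
  bit 14: 0 → 1
  bit 15: 0 → 1
= 1011110100111111


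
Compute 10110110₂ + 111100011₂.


Align and add column by column (LSB to MSB, carry propagating):
  0010110110
+ 0111100011
  ----------
  col 0: 0 + 1 + 0 (carry in) = 1 → bit 1, carry out 0
  col 1: 1 + 1 + 0 (carry in) = 2 → bit 0, carry out 1
  col 2: 1 + 0 + 1 (carry in) = 2 → bit 0, carry out 1
  col 3: 0 + 0 + 1 (carry in) = 1 → bit 1, carry out 0
  col 4: 1 + 0 + 0 (carry in) = 1 → bit 1, carry out 0
  col 5: 1 + 1 + 0 (carry in) = 2 → bit 0, carry out 1
  col 6: 0 + 1 + 1 (carry in) = 2 → bit 0, carry out 1
  col 7: 1 + 1 + 1 (carry in) = 3 → bit 1, carry out 1
  col 8: 0 + 1 + 1 (carry in) = 2 → bit 0, carry out 1
  col 9: 0 + 0 + 1 (carry in) = 1 → bit 1, carry out 0
Reading bits MSB→LSB: 1010011001
Strip leading zeros: 1010011001
= 1010011001


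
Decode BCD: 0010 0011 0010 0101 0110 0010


Each 4-bit group → digit:
  0010 → 2
  0011 → 3
  0010 → 2
  0101 → 5
  0110 → 6
  0010 → 2
= 232562


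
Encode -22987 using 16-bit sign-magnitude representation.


Sign bit: 1 (negative)
Magnitude: 22987 = 101100111001011
= 1101100111001011


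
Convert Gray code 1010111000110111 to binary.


Gray code: 1010111000110111
MSB stays the same: 1
Each subsequent bit = prev_binary XOR current_gray:
  B[1] = 1 XOR 0 = 1
  B[2] = 1 XOR 1 = 0
  B[3] = 0 XOR 0 = 0
  B[4] = 0 XOR 1 = 1
  B[5] = 1 XOR 1 = 0
  B[6] = 0 XOR 1 = 1
  B[7] = 1 XOR 0 = 1
  B[8] = 1 XOR 0 = 1
  B[9] = 1 XOR 0 = 1
  B[10] = 1 XOR 1 = 0
  B[11] = 0 XOR 1 = 1
  B[12] = 1 XOR 0 = 1
  B[13] = 1 XOR 1 = 0
  B[14] = 0 XOR 1 = 1
  B[15] = 1 XOR 1 = 0
= 1100101111011010 (52186 decimal)


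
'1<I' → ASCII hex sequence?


String: '1<I'  (3 characters)
Per-character ASCII lookup:
  '1': digits start at 48: '1' = 48 + 1 = 49 → 0x31
  '<': special character: '<' = 60 → 0x3C
  'I': uppercase starts at 65: 'I' = 65 + 8 = 73 → 0x49
= 0x31 0x3C 0x49


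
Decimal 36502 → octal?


Divide by 8 repeatedly:
36502 ÷ 8 = 4562 remainder 6
4562 ÷ 8 = 570 remainder 2
570 ÷ 8 = 71 remainder 2
71 ÷ 8 = 8 remainder 7
8 ÷ 8 = 1 remainder 0
1 ÷ 8 = 0 remainder 1
Reading remainders bottom-up:
= 0o107226


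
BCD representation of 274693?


Each digit → 4-bit binary:
  2 → 0010
  7 → 0111
  4 → 0100
  6 → 0110
  9 → 1001
  3 → 0011
= 0010 0111 0100 0110 1001 0011


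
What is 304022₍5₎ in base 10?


Positional values (base 5):
  2 × 5^0 = 2 × 1 = 2
  2 × 5^1 = 2 × 5 = 10
  0 × 5^2 = 0 × 25 = 0
  4 × 5^3 = 4 × 125 = 500
  0 × 5^4 = 0 × 625 = 0
  3 × 5^5 = 3 × 3125 = 9375
Sum = 2 + 10 + 0 + 500 + 0 + 9375
= 9887


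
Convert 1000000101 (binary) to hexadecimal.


Group into 4-bit nibbles: 001000000101
  0010 = 2
  0000 = 0
  0101 = 5
= 0x205


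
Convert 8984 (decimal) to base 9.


Divide by 9 repeatedly:
8984 ÷ 9 = 998 remainder 2
998 ÷ 9 = 110 remainder 8
110 ÷ 9 = 12 remainder 2
12 ÷ 9 = 1 remainder 3
1 ÷ 9 = 0 remainder 1
Reading remainders bottom-up:
= 13282


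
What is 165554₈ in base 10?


Positional values:
Position 0: 4 × 8^0 = 4
Position 1: 5 × 8^1 = 40
Position 2: 5 × 8^2 = 320
Position 3: 5 × 8^3 = 2560
Position 4: 6 × 8^4 = 24576
Position 5: 1 × 8^5 = 32768
Sum = 4 + 40 + 320 + 2560 + 24576 + 32768
= 60268


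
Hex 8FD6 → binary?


Each hex digit → 4 binary bits:
  8 = 1000
  F = 1111
  D = 1101
  6 = 0110
Concatenate: 1000 1111 1101 0110
= 1000111111010110


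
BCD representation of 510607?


Each digit → 4-bit binary:
  5 → 0101
  1 → 0001
  0 → 0000
  6 → 0110
  0 → 0000
  7 → 0111
= 0101 0001 0000 0110 0000 0111


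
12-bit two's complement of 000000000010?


Original: 000000000010
Step 1 - Invert all bits: 111111111101
Step 2 - Add 1: 111111111101 + 1
= 111111111110 (represents -2)


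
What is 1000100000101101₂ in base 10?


Positional values:
Bit 0: 1 × 2^0 = 1
Bit 2: 1 × 2^2 = 4
Bit 3: 1 × 2^3 = 8
Bit 5: 1 × 2^5 = 32
Bit 11: 1 × 2^11 = 2048
Bit 15: 1 × 2^15 = 32768
Sum = 1 + 4 + 8 + 32 + 2048 + 32768
= 34861


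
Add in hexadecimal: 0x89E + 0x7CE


Align and add column by column (LSB to MSB, each column mod 16 with carry):
  089E
+ 07CE
  ----
  col 0: E(14) + E(14) + 0 (carry in) = 28 → C(12), carry out 1
  col 1: 9(9) + C(12) + 1 (carry in) = 22 → 6(6), carry out 1
  col 2: 8(8) + 7(7) + 1 (carry in) = 16 → 0(0), carry out 1
  col 3: 0(0) + 0(0) + 1 (carry in) = 1 → 1(1), carry out 0
Reading digits MSB→LSB: 106C
Strip leading zeros: 106C
= 0x106C


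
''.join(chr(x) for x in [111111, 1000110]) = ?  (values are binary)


Codes (binary): 111111 1000110
Per-code ASCII lookup:
  111111 = 63  (special character) → '?'
  1000110 = 70  (range 65-90: uppercase, 70 - 65 = 5) → 'F'
= '?F'


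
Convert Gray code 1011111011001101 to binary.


Gray code: 1011111011001101
MSB stays the same: 1
Each subsequent bit = prev_binary XOR current_gray:
  B[1] = 1 XOR 0 = 1
  B[2] = 1 XOR 1 = 0
  B[3] = 0 XOR 1 = 1
  B[4] = 1 XOR 1 = 0
  B[5] = 0 XOR 1 = 1
  B[6] = 1 XOR 1 = 0
  B[7] = 0 XOR 0 = 0
  B[8] = 0 XOR 1 = 1
  B[9] = 1 XOR 1 = 0
  B[10] = 0 XOR 0 = 0
  B[11] = 0 XOR 0 = 0
  B[12] = 0 XOR 1 = 1
  B[13] = 1 XOR 1 = 0
  B[14] = 0 XOR 0 = 0
  B[15] = 0 XOR 1 = 1
= 1101010010001001 (54409 decimal)


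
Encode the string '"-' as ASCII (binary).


String: '"-'  (2 characters)
Per-character ASCII lookup:
  '"': special character: '"' = 34 → 100010
  '-': special character: '-' = 45 → 101101
= 100010 101101


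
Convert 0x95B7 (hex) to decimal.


Positional values:
Position 0: 7 × 16^0 = 7 × 1 = 7
Position 1: B × 16^1 = 11 × 16 = 176
Position 2: 5 × 16^2 = 5 × 256 = 1280
Position 3: 9 × 16^3 = 9 × 4096 = 36864
Sum = 7 + 176 + 1280 + 36864
= 38327


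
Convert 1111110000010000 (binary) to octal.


Group into 3-bit groups: 001111110000010000
  001 = 1
  111 = 7
  110 = 6
  000 = 0
  010 = 2
  000 = 0
= 0o176020


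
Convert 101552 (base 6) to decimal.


Positional values (base 6):
  2 × 6^0 = 2 × 1 = 2
  5 × 6^1 = 5 × 6 = 30
  5 × 6^2 = 5 × 36 = 180
  1 × 6^3 = 1 × 216 = 216
  0 × 6^4 = 0 × 1296 = 0
  1 × 6^5 = 1 × 7776 = 7776
Sum = 2 + 30 + 180 + 216 + 0 + 7776
= 8204


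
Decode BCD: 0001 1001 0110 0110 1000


Each 4-bit group → digit:
  0001 → 1
  1001 → 9
  0110 → 6
  0110 → 6
  1000 → 8
= 19668


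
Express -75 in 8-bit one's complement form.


Original: 01001011
Invert all bits:
  bit 0: 0 → 1
  bit 1: 1 → 0
  bit 2: 0 → 1
  bit 3: 0 → 1
  bit 4: 1 → 0
  bit 5: 0 → 1
  bit 6: 1 → 0
  bit 7: 1 → 0
= 10110100


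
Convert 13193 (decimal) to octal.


Divide by 8 repeatedly:
13193 ÷ 8 = 1649 remainder 1
1649 ÷ 8 = 206 remainder 1
206 ÷ 8 = 25 remainder 6
25 ÷ 8 = 3 remainder 1
3 ÷ 8 = 0 remainder 3
Reading remainders bottom-up:
= 0o31611


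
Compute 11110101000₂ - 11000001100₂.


Align and subtract column by column (LSB to MSB, borrowing when needed):
  11110101000
- 11000001100
  -----------
  col 0: (0 - 0 borrow-in) - 0 → 0 - 0 = 0, borrow out 0
  col 1: (0 - 0 borrow-in) - 0 → 0 - 0 = 0, borrow out 0
  col 2: (0 - 0 borrow-in) - 1 → borrow from next column: (0+2) - 1 = 1, borrow out 1
  col 3: (1 - 1 borrow-in) - 1 → borrow from next column: (0+2) - 1 = 1, borrow out 1
  col 4: (0 - 1 borrow-in) - 0 → borrow from next column: (-1+2) - 0 = 1, borrow out 1
  col 5: (1 - 1 borrow-in) - 0 → 0 - 0 = 0, borrow out 0
  col 6: (0 - 0 borrow-in) - 0 → 0 - 0 = 0, borrow out 0
  col 7: (1 - 0 borrow-in) - 0 → 1 - 0 = 1, borrow out 0
  col 8: (1 - 0 borrow-in) - 0 → 1 - 0 = 1, borrow out 0
  col 9: (1 - 0 borrow-in) - 1 → 1 - 1 = 0, borrow out 0
  col 10: (1 - 0 borrow-in) - 1 → 1 - 1 = 0, borrow out 0
Reading bits MSB→LSB: 00110011100
Strip leading zeros: 110011100
= 110011100


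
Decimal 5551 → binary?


Divide by 2 repeatedly:
5551 ÷ 2 = 2775 remainder 1
2775 ÷ 2 = 1387 remainder 1
1387 ÷ 2 = 693 remainder 1
693 ÷ 2 = 346 remainder 1
346 ÷ 2 = 173 remainder 0
173 ÷ 2 = 86 remainder 1
86 ÷ 2 = 43 remainder 0
43 ÷ 2 = 21 remainder 1
21 ÷ 2 = 10 remainder 1
10 ÷ 2 = 5 remainder 0
5 ÷ 2 = 2 remainder 1
2 ÷ 2 = 1 remainder 0
1 ÷ 2 = 0 remainder 1
Reading remainders bottom-up:
= 1010110101111


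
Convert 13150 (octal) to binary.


Each octal digit → 3 binary bits:
  1 = 001
  3 = 011
  1 = 001
  5 = 101
  0 = 000
Concatenate: 001 011 001 101 000
= 001011001101000


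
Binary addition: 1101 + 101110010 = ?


Align and add column by column (LSB to MSB, carry propagating):
  0000001101
+ 0101110010
  ----------
  col 0: 1 + 0 + 0 (carry in) = 1 → bit 1, carry out 0
  col 1: 0 + 1 + 0 (carry in) = 1 → bit 1, carry out 0
  col 2: 1 + 0 + 0 (carry in) = 1 → bit 1, carry out 0
  col 3: 1 + 0 + 0 (carry in) = 1 → bit 1, carry out 0
  col 4: 0 + 1 + 0 (carry in) = 1 → bit 1, carry out 0
  col 5: 0 + 1 + 0 (carry in) = 1 → bit 1, carry out 0
  col 6: 0 + 1 + 0 (carry in) = 1 → bit 1, carry out 0
  col 7: 0 + 0 + 0 (carry in) = 0 → bit 0, carry out 0
  col 8: 0 + 1 + 0 (carry in) = 1 → bit 1, carry out 0
  col 9: 0 + 0 + 0 (carry in) = 0 → bit 0, carry out 0
Reading bits MSB→LSB: 0101111111
Strip leading zeros: 101111111
= 101111111


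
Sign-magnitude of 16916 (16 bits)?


Sign bit: 0 (positive)
Magnitude: 16916 = 100001000010100
= 0100001000010100


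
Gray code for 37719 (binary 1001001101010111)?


Binary: 1001001101010111
Gray code: G = B XOR (B >> 1)
B >> 1 = 0100100110101011
1001001101010111 XOR 0100100110101011:
  1 XOR 0 = 1
  0 XOR 1 = 1
  0 XOR 0 = 0
  1 XOR 0 = 1
  0 XOR 1 = 1
  0 XOR 0 = 0
  1 XOR 0 = 1
  1 XOR 1 = 0
  0 XOR 1 = 1
  1 XOR 0 = 1
  0 XOR 1 = 1
  1 XOR 0 = 1
  0 XOR 1 = 1
  1 XOR 0 = 1
  1 XOR 1 = 0
  1 XOR 1 = 0
= 1101101011111100


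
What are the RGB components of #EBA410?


Hex: #EBA410
R = EB₁₆ = 235
G = A4₁₆ = 164
B = 10₁₆ = 16
= RGB(235, 164, 16)


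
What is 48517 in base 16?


Divide by 16 repeatedly:
48517 ÷ 16 = 3032 remainder 5 (5)
3032 ÷ 16 = 189 remainder 8 (8)
189 ÷ 16 = 11 remainder 13 (D)
11 ÷ 16 = 0 remainder 11 (B)
Reading remainders bottom-up:
= 0xBD85


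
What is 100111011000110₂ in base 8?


Group into 3-bit groups: 100111011000110
  100 = 4
  111 = 7
  011 = 3
  000 = 0
  110 = 6
= 0o47306


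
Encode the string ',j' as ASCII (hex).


String: ',j'  (2 characters)
Per-character ASCII lookup:
  ',': special character: ',' = 44 → 0x2C
  'j': lowercase starts at 97: 'j' = 97 + 9 = 106 → 0x6A
= 0x2C 0x6A


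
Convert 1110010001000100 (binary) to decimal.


Positional values:
Bit 2: 1 × 2^2 = 4
Bit 6: 1 × 2^6 = 64
Bit 10: 1 × 2^10 = 1024
Bit 13: 1 × 2^13 = 8192
Bit 14: 1 × 2^14 = 16384
Bit 15: 1 × 2^15 = 32768
Sum = 4 + 64 + 1024 + 8192 + 16384 + 32768
= 58436


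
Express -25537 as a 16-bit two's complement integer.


Original: 0110001111000001
Step 1 - Invert all bits: 1001110000111110
Step 2 - Add 1: 1001110000111110 + 1
= 1001110000111111 (represents -25537)


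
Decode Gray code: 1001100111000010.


Gray code: 1001100111000010
MSB stays the same: 1
Each subsequent bit = prev_binary XOR current_gray:
  B[1] = 1 XOR 0 = 1
  B[2] = 1 XOR 0 = 1
  B[3] = 1 XOR 1 = 0
  B[4] = 0 XOR 1 = 1
  B[5] = 1 XOR 0 = 1
  B[6] = 1 XOR 0 = 1
  B[7] = 1 XOR 1 = 0
  B[8] = 0 XOR 1 = 1
  B[9] = 1 XOR 1 = 0
  B[10] = 0 XOR 0 = 0
  B[11] = 0 XOR 0 = 0
  B[12] = 0 XOR 0 = 0
  B[13] = 0 XOR 0 = 0
  B[14] = 0 XOR 1 = 1
  B[15] = 1 XOR 0 = 1
= 1110111010000011 (61059 decimal)


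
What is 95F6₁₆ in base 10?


Positional values:
Position 0: 6 × 16^0 = 6 × 1 = 6
Position 1: F × 16^1 = 15 × 16 = 240
Position 2: 5 × 16^2 = 5 × 256 = 1280
Position 3: 9 × 16^3 = 9 × 4096 = 36864
Sum = 6 + 240 + 1280 + 36864
= 38390


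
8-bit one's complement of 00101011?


Original: 00101011
Invert all bits:
  bit 0: 0 → 1
  bit 1: 0 → 1
  bit 2: 1 → 0
  bit 3: 0 → 1
  bit 4: 1 → 0
  bit 5: 0 → 1
  bit 6: 1 → 0
  bit 7: 1 → 0
= 11010100


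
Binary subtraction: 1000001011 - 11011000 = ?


Align and subtract column by column (LSB to MSB, borrowing when needed):
  1000001011
- 0011011000
  ----------
  col 0: (1 - 0 borrow-in) - 0 → 1 - 0 = 1, borrow out 0
  col 1: (1 - 0 borrow-in) - 0 → 1 - 0 = 1, borrow out 0
  col 2: (0 - 0 borrow-in) - 0 → 0 - 0 = 0, borrow out 0
  col 3: (1 - 0 borrow-in) - 1 → 1 - 1 = 0, borrow out 0
  col 4: (0 - 0 borrow-in) - 1 → borrow from next column: (0+2) - 1 = 1, borrow out 1
  col 5: (0 - 1 borrow-in) - 0 → borrow from next column: (-1+2) - 0 = 1, borrow out 1
  col 6: (0 - 1 borrow-in) - 1 → borrow from next column: (-1+2) - 1 = 0, borrow out 1
  col 7: (0 - 1 borrow-in) - 1 → borrow from next column: (-1+2) - 1 = 0, borrow out 1
  col 8: (0 - 1 borrow-in) - 0 → borrow from next column: (-1+2) - 0 = 1, borrow out 1
  col 9: (1 - 1 borrow-in) - 0 → 0 - 0 = 0, borrow out 0
Reading bits MSB→LSB: 0100110011
Strip leading zeros: 100110011
= 100110011


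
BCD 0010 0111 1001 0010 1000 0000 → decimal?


Each 4-bit group → digit:
  0010 → 2
  0111 → 7
  1001 → 9
  0010 → 2
  1000 → 8
  0000 → 0
= 279280


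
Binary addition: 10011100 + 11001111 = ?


Align and add column by column (LSB to MSB, carry propagating):
  010011100
+ 011001111
  ---------
  col 0: 0 + 1 + 0 (carry in) = 1 → bit 1, carry out 0
  col 1: 0 + 1 + 0 (carry in) = 1 → bit 1, carry out 0
  col 2: 1 + 1 + 0 (carry in) = 2 → bit 0, carry out 1
  col 3: 1 + 1 + 1 (carry in) = 3 → bit 1, carry out 1
  col 4: 1 + 0 + 1 (carry in) = 2 → bit 0, carry out 1
  col 5: 0 + 0 + 1 (carry in) = 1 → bit 1, carry out 0
  col 6: 0 + 1 + 0 (carry in) = 1 → bit 1, carry out 0
  col 7: 1 + 1 + 0 (carry in) = 2 → bit 0, carry out 1
  col 8: 0 + 0 + 1 (carry in) = 1 → bit 1, carry out 0
Reading bits MSB→LSB: 101101011
Strip leading zeros: 101101011
= 101101011
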